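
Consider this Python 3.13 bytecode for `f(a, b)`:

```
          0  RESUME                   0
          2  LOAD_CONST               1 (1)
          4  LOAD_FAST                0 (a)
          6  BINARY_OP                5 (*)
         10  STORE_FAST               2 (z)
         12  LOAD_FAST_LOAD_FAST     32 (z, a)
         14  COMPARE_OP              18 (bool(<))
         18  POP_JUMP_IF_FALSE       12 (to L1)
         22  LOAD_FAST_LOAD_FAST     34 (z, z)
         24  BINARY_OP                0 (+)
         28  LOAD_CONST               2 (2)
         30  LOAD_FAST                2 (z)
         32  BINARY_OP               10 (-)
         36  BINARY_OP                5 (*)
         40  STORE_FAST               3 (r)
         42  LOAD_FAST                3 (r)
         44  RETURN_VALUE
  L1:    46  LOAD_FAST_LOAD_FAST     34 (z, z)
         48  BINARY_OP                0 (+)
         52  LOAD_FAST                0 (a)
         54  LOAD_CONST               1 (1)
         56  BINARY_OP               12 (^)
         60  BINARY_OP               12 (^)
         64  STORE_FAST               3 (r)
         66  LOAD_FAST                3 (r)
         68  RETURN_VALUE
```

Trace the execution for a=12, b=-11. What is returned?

21

LOAD_CONST → push 1. Stack: [1]
LOAD_FAST a → push 12. Stack: [1, 12]
BINARY_OP * → 1 * 12 = 12. Stack: [12]
STORE_FAST z → z=12. Stack: []
LOAD_FAST_LOAD_FAST z,a → push 12,12. Stack: [12, 12]
COMPARE_OP bool(<) → 12 vs 12 = False. Stack: [False]
POP_JUMP_IF_FALSE → pop False; jump. Stack: []
LOAD_FAST_LOAD_FAST z,z → push 12,12. Stack: [12, 12]
BINARY_OP + → 12 + 12 = 24. Stack: [24]
LOAD_FAST a → push 12. Stack: [24, 12]
LOAD_CONST → push 1. Stack: [24, 12, 1]
BINARY_OP ^ → 12 ^ 1 = 13. Stack: [24, 13]
BINARY_OP ^ → 24 ^ 13 = 21. Stack: [21]
STORE_FAST r → r=21. Stack: []
LOAD_FAST r → push 21. Stack: [21]
RETURN_VALUE → return 21.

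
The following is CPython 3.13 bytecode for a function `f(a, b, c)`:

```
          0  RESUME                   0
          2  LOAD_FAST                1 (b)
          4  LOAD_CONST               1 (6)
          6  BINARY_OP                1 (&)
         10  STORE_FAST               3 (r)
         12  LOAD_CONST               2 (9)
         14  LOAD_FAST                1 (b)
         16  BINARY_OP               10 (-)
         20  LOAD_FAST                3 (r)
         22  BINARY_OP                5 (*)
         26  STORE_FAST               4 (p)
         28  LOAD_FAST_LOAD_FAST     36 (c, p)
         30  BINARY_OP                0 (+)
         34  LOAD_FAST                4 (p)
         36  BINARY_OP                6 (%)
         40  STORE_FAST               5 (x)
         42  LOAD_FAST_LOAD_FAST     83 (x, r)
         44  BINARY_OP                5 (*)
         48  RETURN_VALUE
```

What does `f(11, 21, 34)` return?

LOAD_FAST b → push 21. Stack: [21]
LOAD_CONST → push 6. Stack: [21, 6]
BINARY_OP & → 21 & 6 = 4. Stack: [4]
STORE_FAST r → r=4. Stack: []
LOAD_CONST → push 9. Stack: [9]
LOAD_FAST b → push 21. Stack: [9, 21]
BINARY_OP - → 9 - 21 = -12. Stack: [-12]
LOAD_FAST r → push 4. Stack: [-12, 4]
BINARY_OP * → -12 * 4 = -48. Stack: [-48]
STORE_FAST p → p=-48. Stack: []
LOAD_FAST_LOAD_FAST c,p → push 34,-48. Stack: [34, -48]
BINARY_OP + → 34 + -48 = -14. Stack: [-14]
LOAD_FAST p → push -48. Stack: [-14, -48]
BINARY_OP % → -14 % -48 = -14. Stack: [-14]
STORE_FAST x → x=-14. Stack: []
LOAD_FAST_LOAD_FAST x,r → push -14,4. Stack: [-14, 4]
BINARY_OP * → -14 * 4 = -56. Stack: [-56]
RETURN_VALUE → return -56.

-56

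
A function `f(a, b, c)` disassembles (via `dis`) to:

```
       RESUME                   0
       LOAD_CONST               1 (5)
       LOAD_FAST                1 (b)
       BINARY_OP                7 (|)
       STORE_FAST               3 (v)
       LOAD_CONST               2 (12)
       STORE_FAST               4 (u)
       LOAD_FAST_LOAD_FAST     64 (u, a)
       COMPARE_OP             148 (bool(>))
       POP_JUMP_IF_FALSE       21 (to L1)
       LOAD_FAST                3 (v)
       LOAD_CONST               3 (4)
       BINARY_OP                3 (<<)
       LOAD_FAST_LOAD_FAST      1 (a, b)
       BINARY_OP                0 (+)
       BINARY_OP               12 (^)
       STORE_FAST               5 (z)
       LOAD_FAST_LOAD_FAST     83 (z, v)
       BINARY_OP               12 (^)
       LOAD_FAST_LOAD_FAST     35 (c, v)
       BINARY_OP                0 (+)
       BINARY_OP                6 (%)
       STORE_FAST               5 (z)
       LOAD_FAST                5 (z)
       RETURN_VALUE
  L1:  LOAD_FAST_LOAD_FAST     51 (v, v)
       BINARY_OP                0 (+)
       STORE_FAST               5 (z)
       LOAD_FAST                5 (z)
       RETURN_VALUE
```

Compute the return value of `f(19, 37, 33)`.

74

LOAD_CONST → push 5. Stack: [5]
LOAD_FAST b → push 37. Stack: [5, 37]
BINARY_OP | → 5 | 37 = 37. Stack: [37]
STORE_FAST v → v=37. Stack: []
LOAD_CONST → push 12. Stack: [12]
STORE_FAST u → u=12. Stack: []
LOAD_FAST_LOAD_FAST u,a → push 12,19. Stack: [12, 19]
COMPARE_OP bool(>) → 12 vs 19 = False. Stack: [False]
POP_JUMP_IF_FALSE → pop False; jump. Stack: []
LOAD_FAST_LOAD_FAST v,v → push 37,37. Stack: [37, 37]
BINARY_OP + → 37 + 37 = 74. Stack: [74]
STORE_FAST z → z=74. Stack: []
LOAD_FAST z → push 74. Stack: [74]
RETURN_VALUE → return 74.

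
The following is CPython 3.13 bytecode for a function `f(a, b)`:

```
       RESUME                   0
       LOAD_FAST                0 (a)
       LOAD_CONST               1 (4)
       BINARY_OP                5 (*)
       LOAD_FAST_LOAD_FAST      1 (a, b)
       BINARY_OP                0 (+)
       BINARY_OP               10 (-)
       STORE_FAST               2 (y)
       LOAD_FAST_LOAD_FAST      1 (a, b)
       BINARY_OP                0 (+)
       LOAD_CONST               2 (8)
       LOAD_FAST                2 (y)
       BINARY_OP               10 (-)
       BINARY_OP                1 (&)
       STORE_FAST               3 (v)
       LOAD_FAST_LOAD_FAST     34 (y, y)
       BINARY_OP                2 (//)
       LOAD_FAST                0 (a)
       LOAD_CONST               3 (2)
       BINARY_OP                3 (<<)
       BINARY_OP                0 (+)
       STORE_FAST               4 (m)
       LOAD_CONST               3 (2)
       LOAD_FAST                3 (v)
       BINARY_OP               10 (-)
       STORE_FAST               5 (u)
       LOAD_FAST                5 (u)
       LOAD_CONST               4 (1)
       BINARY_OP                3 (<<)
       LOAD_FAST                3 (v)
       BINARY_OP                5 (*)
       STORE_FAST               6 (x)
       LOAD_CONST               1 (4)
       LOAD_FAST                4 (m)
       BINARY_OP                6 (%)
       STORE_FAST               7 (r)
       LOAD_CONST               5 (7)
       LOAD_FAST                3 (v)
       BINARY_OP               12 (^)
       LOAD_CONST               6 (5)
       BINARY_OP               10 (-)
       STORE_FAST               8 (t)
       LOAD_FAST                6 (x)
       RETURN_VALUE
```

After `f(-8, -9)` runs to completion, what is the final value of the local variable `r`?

-27

LOAD_FAST a → push -8. Stack: [-8]
LOAD_CONST → push 4. Stack: [-8, 4]
BINARY_OP * → -8 * 4 = -32. Stack: [-32]
LOAD_FAST_LOAD_FAST a,b → push -8,-9. Stack: [-32, -8, -9]
BINARY_OP + → -8 + -9 = -17. Stack: [-32, -17]
BINARY_OP - → -32 - -17 = -15. Stack: [-15]
STORE_FAST y → y=-15. Stack: []
LOAD_FAST_LOAD_FAST a,b → push -8,-9. Stack: [-8, -9]
BINARY_OP + → -8 + -9 = -17. Stack: [-17]
LOAD_CONST → push 8. Stack: [-17, 8]
LOAD_FAST y → push -15. Stack: [-17, 8, -15]
BINARY_OP - → 8 - -15 = 23. Stack: [-17, 23]
BINARY_OP & → -17 & 23 = 7. Stack: [7]
STORE_FAST v → v=7. Stack: []
LOAD_FAST_LOAD_FAST y,y → push -15,-15. Stack: [-15, -15]
BINARY_OP // → -15 // -15 = 1. Stack: [1]
LOAD_FAST a → push -8. Stack: [1, -8]
LOAD_CONST → push 2. Stack: [1, -8, 2]
BINARY_OP << → -8 << 2 = -32. Stack: [1, -32]
BINARY_OP + → 1 + -32 = -31. Stack: [-31]
STORE_FAST m → m=-31. Stack: []
LOAD_CONST → push 2. Stack: [2]
LOAD_FAST v → push 7. Stack: [2, 7]
BINARY_OP - → 2 - 7 = -5. Stack: [-5]
STORE_FAST u → u=-5. Stack: []
LOAD_FAST u → push -5. Stack: [-5]
LOAD_CONST → push 1. Stack: [-5, 1]
BINARY_OP << → -5 << 1 = -10. Stack: [-10]
LOAD_FAST v → push 7. Stack: [-10, 7]
BINARY_OP * → -10 * 7 = -70. Stack: [-70]
STORE_FAST x → x=-70. Stack: []
LOAD_CONST → push 4. Stack: [4]
LOAD_FAST m → push -31. Stack: [4, -31]
BINARY_OP % → 4 % -31 = -27. Stack: [-27]
STORE_FAST r → r=-27. Stack: []
LOAD_CONST → push 7. Stack: [7]
LOAD_FAST v → push 7. Stack: [7, 7]
BINARY_OP ^ → 7 ^ 7 = 0. Stack: [0]
LOAD_CONST → push 5. Stack: [0, 5]
BINARY_OP - → 0 - 5 = -5. Stack: [-5]
STORE_FAST t → t=-5. Stack: []
LOAD_FAST x → push -70. Stack: [-70]
RETURN_VALUE → return -70.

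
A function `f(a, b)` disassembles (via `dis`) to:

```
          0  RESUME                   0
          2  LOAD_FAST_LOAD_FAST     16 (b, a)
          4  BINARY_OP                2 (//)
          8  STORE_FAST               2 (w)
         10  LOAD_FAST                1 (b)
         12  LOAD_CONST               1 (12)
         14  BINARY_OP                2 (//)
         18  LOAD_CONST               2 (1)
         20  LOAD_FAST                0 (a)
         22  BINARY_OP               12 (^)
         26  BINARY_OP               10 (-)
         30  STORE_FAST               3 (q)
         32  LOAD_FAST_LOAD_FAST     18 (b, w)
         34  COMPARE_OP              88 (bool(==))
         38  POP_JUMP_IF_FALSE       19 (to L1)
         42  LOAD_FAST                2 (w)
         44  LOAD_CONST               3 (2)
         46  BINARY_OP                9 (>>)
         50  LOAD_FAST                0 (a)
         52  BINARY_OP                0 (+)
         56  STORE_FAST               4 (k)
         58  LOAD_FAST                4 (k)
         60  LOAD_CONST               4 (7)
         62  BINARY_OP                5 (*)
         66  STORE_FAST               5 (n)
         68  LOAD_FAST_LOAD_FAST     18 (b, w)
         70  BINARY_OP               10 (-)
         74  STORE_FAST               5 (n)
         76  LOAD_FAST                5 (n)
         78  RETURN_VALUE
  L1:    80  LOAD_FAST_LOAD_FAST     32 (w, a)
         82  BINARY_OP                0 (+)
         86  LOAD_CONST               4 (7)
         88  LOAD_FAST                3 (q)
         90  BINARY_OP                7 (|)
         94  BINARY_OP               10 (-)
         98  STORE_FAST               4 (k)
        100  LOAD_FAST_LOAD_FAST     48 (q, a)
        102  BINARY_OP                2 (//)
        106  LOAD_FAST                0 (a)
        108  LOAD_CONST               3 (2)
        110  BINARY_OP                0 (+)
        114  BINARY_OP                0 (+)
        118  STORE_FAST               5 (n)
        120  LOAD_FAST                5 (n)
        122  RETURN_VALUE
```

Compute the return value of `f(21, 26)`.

LOAD_FAST_LOAD_FAST b,a → push 26,21. Stack: [26, 21]
BINARY_OP // → 26 // 21 = 1. Stack: [1]
STORE_FAST w → w=1. Stack: []
LOAD_FAST b → push 26. Stack: [26]
LOAD_CONST → push 12. Stack: [26, 12]
BINARY_OP // → 26 // 12 = 2. Stack: [2]
LOAD_CONST → push 1. Stack: [2, 1]
LOAD_FAST a → push 21. Stack: [2, 1, 21]
BINARY_OP ^ → 1 ^ 21 = 20. Stack: [2, 20]
BINARY_OP - → 2 - 20 = -18. Stack: [-18]
STORE_FAST q → q=-18. Stack: []
LOAD_FAST_LOAD_FAST b,w → push 26,1. Stack: [26, 1]
COMPARE_OP bool(==) → 26 vs 1 = False. Stack: [False]
POP_JUMP_IF_FALSE → pop False; jump. Stack: []
LOAD_FAST_LOAD_FAST w,a → push 1,21. Stack: [1, 21]
BINARY_OP + → 1 + 21 = 22. Stack: [22]
LOAD_CONST → push 7. Stack: [22, 7]
LOAD_FAST q → push -18. Stack: [22, 7, -18]
BINARY_OP | → 7 | -18 = -17. Stack: [22, -17]
BINARY_OP - → 22 - -17 = 39. Stack: [39]
STORE_FAST k → k=39. Stack: []
LOAD_FAST_LOAD_FAST q,a → push -18,21. Stack: [-18, 21]
BINARY_OP // → -18 // 21 = -1. Stack: [-1]
LOAD_FAST a → push 21. Stack: [-1, 21]
LOAD_CONST → push 2. Stack: [-1, 21, 2]
BINARY_OP + → 21 + 2 = 23. Stack: [-1, 23]
BINARY_OP + → -1 + 23 = 22. Stack: [22]
STORE_FAST n → n=22. Stack: []
LOAD_FAST n → push 22. Stack: [22]
RETURN_VALUE → return 22.

22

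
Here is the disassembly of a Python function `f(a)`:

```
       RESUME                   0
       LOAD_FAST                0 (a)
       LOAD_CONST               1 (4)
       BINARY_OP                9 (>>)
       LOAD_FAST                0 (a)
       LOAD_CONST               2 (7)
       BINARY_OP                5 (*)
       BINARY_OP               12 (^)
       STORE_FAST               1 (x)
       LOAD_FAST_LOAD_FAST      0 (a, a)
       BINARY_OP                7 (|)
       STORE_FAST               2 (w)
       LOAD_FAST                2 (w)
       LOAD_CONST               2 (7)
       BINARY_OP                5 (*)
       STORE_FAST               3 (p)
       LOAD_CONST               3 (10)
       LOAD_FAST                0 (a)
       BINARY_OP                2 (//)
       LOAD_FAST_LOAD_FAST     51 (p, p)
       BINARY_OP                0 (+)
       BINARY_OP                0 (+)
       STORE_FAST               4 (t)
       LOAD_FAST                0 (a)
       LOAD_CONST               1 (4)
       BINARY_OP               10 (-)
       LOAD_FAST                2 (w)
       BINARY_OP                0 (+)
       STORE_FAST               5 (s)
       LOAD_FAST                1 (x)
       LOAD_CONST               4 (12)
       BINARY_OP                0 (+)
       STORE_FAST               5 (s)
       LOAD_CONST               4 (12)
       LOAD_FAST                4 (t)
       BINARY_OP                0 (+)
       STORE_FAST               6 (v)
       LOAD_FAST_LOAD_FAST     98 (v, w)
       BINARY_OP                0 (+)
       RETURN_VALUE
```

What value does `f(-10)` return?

LOAD_FAST a → push -10. Stack: [-10]
LOAD_CONST → push 4. Stack: [-10, 4]
BINARY_OP >> → -10 >> 4 = -1. Stack: [-1]
LOAD_FAST a → push -10. Stack: [-1, -10]
LOAD_CONST → push 7. Stack: [-1, -10, 7]
BINARY_OP * → -10 * 7 = -70. Stack: [-1, -70]
BINARY_OP ^ → -1 ^ -70 = 69. Stack: [69]
STORE_FAST x → x=69. Stack: []
LOAD_FAST_LOAD_FAST a,a → push -10,-10. Stack: [-10, -10]
BINARY_OP | → -10 | -10 = -10. Stack: [-10]
STORE_FAST w → w=-10. Stack: []
LOAD_FAST w → push -10. Stack: [-10]
LOAD_CONST → push 7. Stack: [-10, 7]
BINARY_OP * → -10 * 7 = -70. Stack: [-70]
STORE_FAST p → p=-70. Stack: []
LOAD_CONST → push 10. Stack: [10]
LOAD_FAST a → push -10. Stack: [10, -10]
BINARY_OP // → 10 // -10 = -1. Stack: [-1]
LOAD_FAST_LOAD_FAST p,p → push -70,-70. Stack: [-1, -70, -70]
BINARY_OP + → -70 + -70 = -140. Stack: [-1, -140]
BINARY_OP + → -1 + -140 = -141. Stack: [-141]
STORE_FAST t → t=-141. Stack: []
LOAD_FAST a → push -10. Stack: [-10]
LOAD_CONST → push 4. Stack: [-10, 4]
BINARY_OP - → -10 - 4 = -14. Stack: [-14]
LOAD_FAST w → push -10. Stack: [-14, -10]
BINARY_OP + → -14 + -10 = -24. Stack: [-24]
STORE_FAST s → s=-24. Stack: []
LOAD_FAST x → push 69. Stack: [69]
LOAD_CONST → push 12. Stack: [69, 12]
BINARY_OP + → 69 + 12 = 81. Stack: [81]
STORE_FAST s → s=81. Stack: []
LOAD_CONST → push 12. Stack: [12]
LOAD_FAST t → push -141. Stack: [12, -141]
BINARY_OP + → 12 + -141 = -129. Stack: [-129]
STORE_FAST v → v=-129. Stack: []
LOAD_FAST_LOAD_FAST v,w → push -129,-10. Stack: [-129, -10]
BINARY_OP + → -129 + -10 = -139. Stack: [-139]
RETURN_VALUE → return -139.

-139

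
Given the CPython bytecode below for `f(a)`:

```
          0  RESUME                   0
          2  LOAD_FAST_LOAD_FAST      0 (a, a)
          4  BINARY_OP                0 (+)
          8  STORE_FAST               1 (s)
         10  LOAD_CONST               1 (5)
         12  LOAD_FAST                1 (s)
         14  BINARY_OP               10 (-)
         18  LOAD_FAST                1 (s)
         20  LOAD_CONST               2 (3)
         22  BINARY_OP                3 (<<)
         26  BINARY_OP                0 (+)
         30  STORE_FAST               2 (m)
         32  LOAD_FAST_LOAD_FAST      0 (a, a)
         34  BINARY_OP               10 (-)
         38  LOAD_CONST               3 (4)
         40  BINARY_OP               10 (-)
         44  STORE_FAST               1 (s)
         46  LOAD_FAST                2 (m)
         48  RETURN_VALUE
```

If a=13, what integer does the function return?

187

LOAD_FAST_LOAD_FAST a,a → push 13,13. Stack: [13, 13]
BINARY_OP + → 13 + 13 = 26. Stack: [26]
STORE_FAST s → s=26. Stack: []
LOAD_CONST → push 5. Stack: [5]
LOAD_FAST s → push 26. Stack: [5, 26]
BINARY_OP - → 5 - 26 = -21. Stack: [-21]
LOAD_FAST s → push 26. Stack: [-21, 26]
LOAD_CONST → push 3. Stack: [-21, 26, 3]
BINARY_OP << → 26 << 3 = 208. Stack: [-21, 208]
BINARY_OP + → -21 + 208 = 187. Stack: [187]
STORE_FAST m → m=187. Stack: []
LOAD_FAST_LOAD_FAST a,a → push 13,13. Stack: [13, 13]
BINARY_OP - → 13 - 13 = 0. Stack: [0]
LOAD_CONST → push 4. Stack: [0, 4]
BINARY_OP - → 0 - 4 = -4. Stack: [-4]
STORE_FAST s → s=-4. Stack: []
LOAD_FAST m → push 187. Stack: [187]
RETURN_VALUE → return 187.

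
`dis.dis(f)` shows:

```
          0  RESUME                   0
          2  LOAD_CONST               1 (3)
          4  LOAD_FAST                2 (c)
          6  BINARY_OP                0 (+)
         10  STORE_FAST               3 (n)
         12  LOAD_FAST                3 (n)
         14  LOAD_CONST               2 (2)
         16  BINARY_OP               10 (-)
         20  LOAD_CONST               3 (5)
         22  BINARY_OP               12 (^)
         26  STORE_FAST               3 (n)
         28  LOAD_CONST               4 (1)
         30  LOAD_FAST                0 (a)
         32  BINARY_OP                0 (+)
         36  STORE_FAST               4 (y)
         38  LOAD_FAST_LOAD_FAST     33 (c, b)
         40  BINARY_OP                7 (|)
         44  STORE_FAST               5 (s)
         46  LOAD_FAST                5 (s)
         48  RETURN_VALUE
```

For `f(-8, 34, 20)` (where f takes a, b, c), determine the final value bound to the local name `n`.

LOAD_CONST → push 3. Stack: [3]
LOAD_FAST c → push 20. Stack: [3, 20]
BINARY_OP + → 3 + 20 = 23. Stack: [23]
STORE_FAST n → n=23. Stack: []
LOAD_FAST n → push 23. Stack: [23]
LOAD_CONST → push 2. Stack: [23, 2]
BINARY_OP - → 23 - 2 = 21. Stack: [21]
LOAD_CONST → push 5. Stack: [21, 5]
BINARY_OP ^ → 21 ^ 5 = 16. Stack: [16]
STORE_FAST n → n=16. Stack: []
LOAD_CONST → push 1. Stack: [1]
LOAD_FAST a → push -8. Stack: [1, -8]
BINARY_OP + → 1 + -8 = -7. Stack: [-7]
STORE_FAST y → y=-7. Stack: []
LOAD_FAST_LOAD_FAST c,b → push 20,34. Stack: [20, 34]
BINARY_OP | → 20 | 34 = 54. Stack: [54]
STORE_FAST s → s=54. Stack: []
LOAD_FAST s → push 54. Stack: [54]
RETURN_VALUE → return 54.

16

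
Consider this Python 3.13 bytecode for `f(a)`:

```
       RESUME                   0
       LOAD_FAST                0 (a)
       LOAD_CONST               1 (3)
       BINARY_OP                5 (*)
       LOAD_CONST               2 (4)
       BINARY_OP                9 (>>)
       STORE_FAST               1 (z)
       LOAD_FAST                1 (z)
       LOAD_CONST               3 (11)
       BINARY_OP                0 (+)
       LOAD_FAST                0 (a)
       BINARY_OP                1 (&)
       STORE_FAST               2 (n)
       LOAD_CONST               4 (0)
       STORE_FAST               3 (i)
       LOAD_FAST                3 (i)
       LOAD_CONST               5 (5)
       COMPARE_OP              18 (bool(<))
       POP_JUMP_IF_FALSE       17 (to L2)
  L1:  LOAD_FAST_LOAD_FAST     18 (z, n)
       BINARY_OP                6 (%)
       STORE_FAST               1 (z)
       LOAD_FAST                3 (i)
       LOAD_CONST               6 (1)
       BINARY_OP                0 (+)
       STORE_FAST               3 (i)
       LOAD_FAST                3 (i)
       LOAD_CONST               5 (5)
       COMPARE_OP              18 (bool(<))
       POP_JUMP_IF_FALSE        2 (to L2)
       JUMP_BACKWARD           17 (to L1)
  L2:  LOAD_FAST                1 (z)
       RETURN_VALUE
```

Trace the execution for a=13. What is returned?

2

LOAD_FAST a → push 13
LOAD_CONST → push 3
BINARY_OP * → 13 * 3 = 39
LOAD_CONST → push 4
BINARY_OP >> → 39 >> 4 = 2
STORE_FAST z → z=2
LOAD_FAST z → push 2
LOAD_CONST → push 11
BINARY_OP + → 2 + 11 = 13
LOAD_FAST a → push 13
BINARY_OP & → 13 & 13 = 13
STORE_FAST n → n=13
LOAD_CONST → push 0
STORE_FAST i → i=0
LOAD_FAST i → push 0
LOAD_CONST → push 5
COMPARE_OP bool(<) → 0 vs 5 = True
POP_JUMP_IF_FALSE → pop True; no jump
LOAD_FAST_LOAD_FAST z,n → push 2,13
BINARY_OP % → 2 % 13 = 2
STORE_FAST z → z=2
LOAD_FAST i → push 0
LOAD_CONST → push 1
BINARY_OP + → 0 + 1 = 1
STORE_FAST i → i=1
LOAD_FAST i → push 1
LOAD_CONST → push 5
COMPARE_OP bool(<) → 1 vs 5 = True
POP_JUMP_IF_FALSE → pop True; no jump
LOAD_FAST_LOAD_FAST z,n → push 2,13
BINARY_OP % → 2 % 13 = 2
STORE_FAST z → z=2
LOAD_FAST i → push 1
LOAD_CONST → push 1
BINARY_OP + → 1 + 1 = 2
STORE_FAST i → i=2
LOAD_FAST i → push 2
LOAD_CONST → push 5
COMPARE_OP bool(<) → 2 vs 5 = True
POP_JUMP_IF_FALSE → pop True; no jump
LOAD_FAST_LOAD_FAST z,n → push 2,13
BINARY_OP % → 2 % 13 = 2
STORE_FAST z → z=2
LOAD_FAST i → push 2
LOAD_CONST → push 1
BINARY_OP + → 2 + 1 = 3
STORE_FAST i → i=3
LOAD_FAST i → push 3
LOAD_CONST → push 5
COMPARE_OP bool(<) → 3 vs 5 = True
POP_JUMP_IF_FALSE → pop True; no jump
LOAD_FAST_LOAD_FAST z,n → push 2,13
BINARY_OP % → 2 % 13 = 2
STORE_FAST z → z=2
LOAD_FAST i → push 3
LOAD_CONST → push 1
BINARY_OP + → 3 + 1 = 4
STORE_FAST i → i=4
LOAD_FAST i → push 4
LOAD_CONST → push 5
COMPARE_OP bool(<) → 4 vs 5 = True
POP_JUMP_IF_FALSE → pop True; no jump
LOAD_FAST_LOAD_FAST z,n → push 2,13
BINARY_OP % → 2 % 13 = 2
STORE_FAST z → z=2
LOAD_FAST i → push 4
LOAD_CONST → push 1
BINARY_OP + → 4 + 1 = 5
STORE_FAST i → i=5
LOAD_FAST i → push 5
LOAD_CONST → push 5
COMPARE_OP bool(<) → 5 vs 5 = False
POP_JUMP_IF_FALSE → pop False; jump
LOAD_FAST z → push 2
RETURN_VALUE → return 2.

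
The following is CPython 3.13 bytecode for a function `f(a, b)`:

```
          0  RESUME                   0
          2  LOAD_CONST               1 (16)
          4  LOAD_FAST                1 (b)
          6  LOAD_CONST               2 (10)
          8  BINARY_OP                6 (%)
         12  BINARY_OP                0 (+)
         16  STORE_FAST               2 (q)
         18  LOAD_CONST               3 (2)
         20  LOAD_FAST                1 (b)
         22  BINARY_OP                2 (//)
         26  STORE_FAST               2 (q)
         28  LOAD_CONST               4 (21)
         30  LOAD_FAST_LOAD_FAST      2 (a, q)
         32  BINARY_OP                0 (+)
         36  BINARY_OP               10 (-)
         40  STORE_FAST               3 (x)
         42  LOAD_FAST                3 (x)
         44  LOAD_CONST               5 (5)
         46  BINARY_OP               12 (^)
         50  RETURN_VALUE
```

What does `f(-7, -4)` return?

24

LOAD_CONST → push 16. Stack: [16]
LOAD_FAST b → push -4. Stack: [16, -4]
LOAD_CONST → push 10. Stack: [16, -4, 10]
BINARY_OP % → -4 % 10 = 6. Stack: [16, 6]
BINARY_OP + → 16 + 6 = 22. Stack: [22]
STORE_FAST q → q=22. Stack: []
LOAD_CONST → push 2. Stack: [2]
LOAD_FAST b → push -4. Stack: [2, -4]
BINARY_OP // → 2 // -4 = -1. Stack: [-1]
STORE_FAST q → q=-1. Stack: []
LOAD_CONST → push 21. Stack: [21]
LOAD_FAST_LOAD_FAST a,q → push -7,-1. Stack: [21, -7, -1]
BINARY_OP + → -7 + -1 = -8. Stack: [21, -8]
BINARY_OP - → 21 - -8 = 29. Stack: [29]
STORE_FAST x → x=29. Stack: []
LOAD_FAST x → push 29. Stack: [29]
LOAD_CONST → push 5. Stack: [29, 5]
BINARY_OP ^ → 29 ^ 5 = 24. Stack: [24]
RETURN_VALUE → return 24.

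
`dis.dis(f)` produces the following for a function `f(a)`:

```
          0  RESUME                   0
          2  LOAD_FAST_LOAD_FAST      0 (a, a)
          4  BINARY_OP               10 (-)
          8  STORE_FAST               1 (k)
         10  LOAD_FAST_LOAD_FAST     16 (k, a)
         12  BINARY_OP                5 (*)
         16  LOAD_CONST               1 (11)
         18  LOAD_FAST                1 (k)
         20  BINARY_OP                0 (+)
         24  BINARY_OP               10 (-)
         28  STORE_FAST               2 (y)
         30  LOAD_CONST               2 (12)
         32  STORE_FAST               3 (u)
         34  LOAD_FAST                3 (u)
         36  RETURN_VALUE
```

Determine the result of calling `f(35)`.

12

LOAD_FAST_LOAD_FAST a,a → push 35,35. Stack: [35, 35]
BINARY_OP - → 35 - 35 = 0. Stack: [0]
STORE_FAST k → k=0. Stack: []
LOAD_FAST_LOAD_FAST k,a → push 0,35. Stack: [0, 35]
BINARY_OP * → 0 * 35 = 0. Stack: [0]
LOAD_CONST → push 11. Stack: [0, 11]
LOAD_FAST k → push 0. Stack: [0, 11, 0]
BINARY_OP + → 11 + 0 = 11. Stack: [0, 11]
BINARY_OP - → 0 - 11 = -11. Stack: [-11]
STORE_FAST y → y=-11. Stack: []
LOAD_CONST → push 12. Stack: [12]
STORE_FAST u → u=12. Stack: []
LOAD_FAST u → push 12. Stack: [12]
RETURN_VALUE → return 12.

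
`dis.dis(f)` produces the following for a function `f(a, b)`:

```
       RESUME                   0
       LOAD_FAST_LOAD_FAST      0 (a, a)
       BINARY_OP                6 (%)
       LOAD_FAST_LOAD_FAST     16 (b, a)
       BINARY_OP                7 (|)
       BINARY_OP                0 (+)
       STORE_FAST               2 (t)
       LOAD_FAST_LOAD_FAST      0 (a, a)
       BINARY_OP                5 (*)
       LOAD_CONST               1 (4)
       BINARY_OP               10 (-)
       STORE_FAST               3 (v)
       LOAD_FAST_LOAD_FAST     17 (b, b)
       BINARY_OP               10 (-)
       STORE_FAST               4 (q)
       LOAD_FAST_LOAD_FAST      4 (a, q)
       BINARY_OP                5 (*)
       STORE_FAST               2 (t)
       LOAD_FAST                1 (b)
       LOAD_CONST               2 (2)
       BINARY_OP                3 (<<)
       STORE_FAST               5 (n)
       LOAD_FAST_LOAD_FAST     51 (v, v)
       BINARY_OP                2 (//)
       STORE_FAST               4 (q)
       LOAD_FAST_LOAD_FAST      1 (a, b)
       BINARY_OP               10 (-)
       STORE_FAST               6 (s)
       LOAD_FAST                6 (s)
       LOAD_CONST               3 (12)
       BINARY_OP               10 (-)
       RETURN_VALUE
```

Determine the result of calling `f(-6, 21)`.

LOAD_FAST_LOAD_FAST a,a → push -6,-6. Stack: [-6, -6]
BINARY_OP % → -6 % -6 = 0. Stack: [0]
LOAD_FAST_LOAD_FAST b,a → push 21,-6. Stack: [0, 21, -6]
BINARY_OP | → 21 | -6 = -1. Stack: [0, -1]
BINARY_OP + → 0 + -1 = -1. Stack: [-1]
STORE_FAST t → t=-1. Stack: []
LOAD_FAST_LOAD_FAST a,a → push -6,-6. Stack: [-6, -6]
BINARY_OP * → -6 * -6 = 36. Stack: [36]
LOAD_CONST → push 4. Stack: [36, 4]
BINARY_OP - → 36 - 4 = 32. Stack: [32]
STORE_FAST v → v=32. Stack: []
LOAD_FAST_LOAD_FAST b,b → push 21,21. Stack: [21, 21]
BINARY_OP - → 21 - 21 = 0. Stack: [0]
STORE_FAST q → q=0. Stack: []
LOAD_FAST_LOAD_FAST a,q → push -6,0. Stack: [-6, 0]
BINARY_OP * → -6 * 0 = 0. Stack: [0]
STORE_FAST t → t=0. Stack: []
LOAD_FAST b → push 21. Stack: [21]
LOAD_CONST → push 2. Stack: [21, 2]
BINARY_OP << → 21 << 2 = 84. Stack: [84]
STORE_FAST n → n=84. Stack: []
LOAD_FAST_LOAD_FAST v,v → push 32,32. Stack: [32, 32]
BINARY_OP // → 32 // 32 = 1. Stack: [1]
STORE_FAST q → q=1. Stack: []
LOAD_FAST_LOAD_FAST a,b → push -6,21. Stack: [-6, 21]
BINARY_OP - → -6 - 21 = -27. Stack: [-27]
STORE_FAST s → s=-27. Stack: []
LOAD_FAST s → push -27. Stack: [-27]
LOAD_CONST → push 12. Stack: [-27, 12]
BINARY_OP - → -27 - 12 = -39. Stack: [-39]
RETURN_VALUE → return -39.

-39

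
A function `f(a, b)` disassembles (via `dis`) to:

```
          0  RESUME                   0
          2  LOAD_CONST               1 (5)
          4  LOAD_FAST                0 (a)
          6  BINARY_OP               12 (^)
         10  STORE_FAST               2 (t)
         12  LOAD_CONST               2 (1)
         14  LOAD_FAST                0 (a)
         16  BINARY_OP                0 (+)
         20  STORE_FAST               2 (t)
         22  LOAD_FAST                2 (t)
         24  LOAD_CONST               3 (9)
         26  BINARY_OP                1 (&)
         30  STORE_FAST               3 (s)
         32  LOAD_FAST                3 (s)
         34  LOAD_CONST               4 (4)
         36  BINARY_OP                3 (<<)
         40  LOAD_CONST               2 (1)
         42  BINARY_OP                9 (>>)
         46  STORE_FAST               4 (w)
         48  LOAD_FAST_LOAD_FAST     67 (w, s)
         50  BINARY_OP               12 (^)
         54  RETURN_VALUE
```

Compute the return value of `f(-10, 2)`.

LOAD_CONST → push 5. Stack: [5]
LOAD_FAST a → push -10. Stack: [5, -10]
BINARY_OP ^ → 5 ^ -10 = -13. Stack: [-13]
STORE_FAST t → t=-13. Stack: []
LOAD_CONST → push 1. Stack: [1]
LOAD_FAST a → push -10. Stack: [1, -10]
BINARY_OP + → 1 + -10 = -9. Stack: [-9]
STORE_FAST t → t=-9. Stack: []
LOAD_FAST t → push -9. Stack: [-9]
LOAD_CONST → push 9. Stack: [-9, 9]
BINARY_OP & → -9 & 9 = 1. Stack: [1]
STORE_FAST s → s=1. Stack: []
LOAD_FAST s → push 1. Stack: [1]
LOAD_CONST → push 4. Stack: [1, 4]
BINARY_OP << → 1 << 4 = 16. Stack: [16]
LOAD_CONST → push 1. Stack: [16, 1]
BINARY_OP >> → 16 >> 1 = 8. Stack: [8]
STORE_FAST w → w=8. Stack: []
LOAD_FAST_LOAD_FAST w,s → push 8,1. Stack: [8, 1]
BINARY_OP ^ → 8 ^ 1 = 9. Stack: [9]
RETURN_VALUE → return 9.

9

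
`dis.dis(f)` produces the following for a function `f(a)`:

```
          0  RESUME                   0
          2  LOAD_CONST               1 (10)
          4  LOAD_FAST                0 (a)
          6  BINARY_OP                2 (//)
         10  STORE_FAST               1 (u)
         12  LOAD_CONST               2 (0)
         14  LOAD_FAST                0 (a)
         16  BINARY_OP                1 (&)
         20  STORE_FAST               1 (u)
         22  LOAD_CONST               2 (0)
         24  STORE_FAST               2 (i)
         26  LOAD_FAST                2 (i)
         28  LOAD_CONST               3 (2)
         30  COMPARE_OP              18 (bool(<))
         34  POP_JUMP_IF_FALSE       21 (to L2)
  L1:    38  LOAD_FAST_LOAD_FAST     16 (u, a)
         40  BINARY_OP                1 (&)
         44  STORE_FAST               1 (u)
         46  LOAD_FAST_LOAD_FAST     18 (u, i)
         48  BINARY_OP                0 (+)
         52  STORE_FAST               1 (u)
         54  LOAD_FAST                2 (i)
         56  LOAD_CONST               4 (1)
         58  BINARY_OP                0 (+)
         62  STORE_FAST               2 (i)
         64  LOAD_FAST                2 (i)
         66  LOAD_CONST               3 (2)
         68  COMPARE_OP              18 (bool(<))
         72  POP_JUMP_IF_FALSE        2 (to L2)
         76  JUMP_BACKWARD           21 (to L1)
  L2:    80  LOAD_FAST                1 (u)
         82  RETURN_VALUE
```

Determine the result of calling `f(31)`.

LOAD_CONST → push 10. Stack: [10]
LOAD_FAST a → push 31. Stack: [10, 31]
BINARY_OP // → 10 // 31 = 0. Stack: [0]
STORE_FAST u → u=0. Stack: []
LOAD_CONST → push 0. Stack: [0]
LOAD_FAST a → push 31. Stack: [0, 31]
BINARY_OP & → 0 & 31 = 0. Stack: [0]
STORE_FAST u → u=0. Stack: []
LOAD_CONST → push 0. Stack: [0]
STORE_FAST i → i=0. Stack: []
LOAD_FAST i → push 0. Stack: [0]
LOAD_CONST → push 2. Stack: [0, 2]
COMPARE_OP bool(<) → 0 vs 2 = True. Stack: [True]
POP_JUMP_IF_FALSE → pop True; no jump. Stack: []
LOAD_FAST_LOAD_FAST u,a → push 0,31. Stack: [0, 31]
BINARY_OP & → 0 & 31 = 0. Stack: [0]
STORE_FAST u → u=0. Stack: []
LOAD_FAST_LOAD_FAST u,i → push 0,0. Stack: [0, 0]
BINARY_OP + → 0 + 0 = 0. Stack: [0]
STORE_FAST u → u=0. Stack: []
LOAD_FAST i → push 0. Stack: [0]
LOAD_CONST → push 1. Stack: [0, 1]
BINARY_OP + → 0 + 1 = 1. Stack: [1]
STORE_FAST i → i=1. Stack: []
LOAD_FAST i → push 1. Stack: [1]
LOAD_CONST → push 2. Stack: [1, 2]
COMPARE_OP bool(<) → 1 vs 2 = True. Stack: [True]
POP_JUMP_IF_FALSE → pop True; no jump. Stack: []
LOAD_FAST_LOAD_FAST u,a → push 0,31. Stack: [0, 31]
BINARY_OP & → 0 & 31 = 0. Stack: [0]
STORE_FAST u → u=0. Stack: []
LOAD_FAST_LOAD_FAST u,i → push 0,1. Stack: [0, 1]
BINARY_OP + → 0 + 1 = 1. Stack: [1]
STORE_FAST u → u=1. Stack: []
LOAD_FAST i → push 1. Stack: [1]
LOAD_CONST → push 1. Stack: [1, 1]
BINARY_OP + → 1 + 1 = 2. Stack: [2]
STORE_FAST i → i=2. Stack: []
LOAD_FAST i → push 2. Stack: [2]
LOAD_CONST → push 2. Stack: [2, 2]
COMPARE_OP bool(<) → 2 vs 2 = False. Stack: [False]
POP_JUMP_IF_FALSE → pop False; jump. Stack: []
LOAD_FAST u → push 1. Stack: [1]
RETURN_VALUE → return 1.

1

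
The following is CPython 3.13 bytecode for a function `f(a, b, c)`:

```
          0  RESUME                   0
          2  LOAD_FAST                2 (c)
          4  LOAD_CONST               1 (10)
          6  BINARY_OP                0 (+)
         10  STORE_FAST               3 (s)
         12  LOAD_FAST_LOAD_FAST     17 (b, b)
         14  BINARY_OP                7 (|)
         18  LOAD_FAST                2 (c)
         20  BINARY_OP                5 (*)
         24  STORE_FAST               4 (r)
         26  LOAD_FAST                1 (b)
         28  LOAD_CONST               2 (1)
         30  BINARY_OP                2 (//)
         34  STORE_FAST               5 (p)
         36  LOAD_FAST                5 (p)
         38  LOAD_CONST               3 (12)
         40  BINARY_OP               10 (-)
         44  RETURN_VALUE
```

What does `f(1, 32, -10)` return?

LOAD_FAST c → push -10. Stack: [-10]
LOAD_CONST → push 10. Stack: [-10, 10]
BINARY_OP + → -10 + 10 = 0. Stack: [0]
STORE_FAST s → s=0. Stack: []
LOAD_FAST_LOAD_FAST b,b → push 32,32. Stack: [32, 32]
BINARY_OP | → 32 | 32 = 32. Stack: [32]
LOAD_FAST c → push -10. Stack: [32, -10]
BINARY_OP * → 32 * -10 = -320. Stack: [-320]
STORE_FAST r → r=-320. Stack: []
LOAD_FAST b → push 32. Stack: [32]
LOAD_CONST → push 1. Stack: [32, 1]
BINARY_OP // → 32 // 1 = 32. Stack: [32]
STORE_FAST p → p=32. Stack: []
LOAD_FAST p → push 32. Stack: [32]
LOAD_CONST → push 12. Stack: [32, 12]
BINARY_OP - → 32 - 12 = 20. Stack: [20]
RETURN_VALUE → return 20.

20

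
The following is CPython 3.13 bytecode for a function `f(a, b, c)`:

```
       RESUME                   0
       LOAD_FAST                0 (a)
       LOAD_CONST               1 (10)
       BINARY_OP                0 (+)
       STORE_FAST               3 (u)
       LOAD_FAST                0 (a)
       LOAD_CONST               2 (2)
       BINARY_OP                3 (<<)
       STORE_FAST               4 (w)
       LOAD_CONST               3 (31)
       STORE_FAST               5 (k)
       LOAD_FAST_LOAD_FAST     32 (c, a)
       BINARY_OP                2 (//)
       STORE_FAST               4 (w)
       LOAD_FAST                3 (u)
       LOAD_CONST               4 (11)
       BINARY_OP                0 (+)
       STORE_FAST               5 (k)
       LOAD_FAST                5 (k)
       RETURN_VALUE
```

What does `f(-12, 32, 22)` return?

9

LOAD_FAST a → push -12. Stack: [-12]
LOAD_CONST → push 10. Stack: [-12, 10]
BINARY_OP + → -12 + 10 = -2. Stack: [-2]
STORE_FAST u → u=-2. Stack: []
LOAD_FAST a → push -12. Stack: [-12]
LOAD_CONST → push 2. Stack: [-12, 2]
BINARY_OP << → -12 << 2 = -48. Stack: [-48]
STORE_FAST w → w=-48. Stack: []
LOAD_CONST → push 31. Stack: [31]
STORE_FAST k → k=31. Stack: []
LOAD_FAST_LOAD_FAST c,a → push 22,-12. Stack: [22, -12]
BINARY_OP // → 22 // -12 = -2. Stack: [-2]
STORE_FAST w → w=-2. Stack: []
LOAD_FAST u → push -2. Stack: [-2]
LOAD_CONST → push 11. Stack: [-2, 11]
BINARY_OP + → -2 + 11 = 9. Stack: [9]
STORE_FAST k → k=9. Stack: []
LOAD_FAST k → push 9. Stack: [9]
RETURN_VALUE → return 9.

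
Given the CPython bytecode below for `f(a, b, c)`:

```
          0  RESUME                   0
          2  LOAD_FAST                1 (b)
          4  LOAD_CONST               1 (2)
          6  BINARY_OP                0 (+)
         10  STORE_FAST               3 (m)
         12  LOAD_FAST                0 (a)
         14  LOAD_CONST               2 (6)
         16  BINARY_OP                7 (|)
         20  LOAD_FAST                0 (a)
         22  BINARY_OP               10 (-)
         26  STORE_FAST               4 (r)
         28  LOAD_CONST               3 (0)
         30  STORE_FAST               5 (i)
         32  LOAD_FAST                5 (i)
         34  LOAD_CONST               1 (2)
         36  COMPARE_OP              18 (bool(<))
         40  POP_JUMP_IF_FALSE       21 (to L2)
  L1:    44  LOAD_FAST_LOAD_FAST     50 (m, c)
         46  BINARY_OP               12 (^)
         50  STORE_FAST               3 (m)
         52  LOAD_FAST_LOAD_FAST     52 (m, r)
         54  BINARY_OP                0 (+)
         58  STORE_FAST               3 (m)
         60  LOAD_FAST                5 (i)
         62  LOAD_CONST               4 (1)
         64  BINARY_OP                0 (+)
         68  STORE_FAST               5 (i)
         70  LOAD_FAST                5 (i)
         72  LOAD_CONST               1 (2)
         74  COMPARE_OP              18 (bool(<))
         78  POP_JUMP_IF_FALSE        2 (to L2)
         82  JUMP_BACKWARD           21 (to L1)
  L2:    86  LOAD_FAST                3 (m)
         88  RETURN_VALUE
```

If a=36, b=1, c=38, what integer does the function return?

LOAD_FAST b → push 1. Stack: [1]
LOAD_CONST → push 2. Stack: [1, 2]
BINARY_OP + → 1 + 2 = 3. Stack: [3]
STORE_FAST m → m=3. Stack: []
LOAD_FAST a → push 36. Stack: [36]
LOAD_CONST → push 6. Stack: [36, 6]
BINARY_OP | → 36 | 6 = 38. Stack: [38]
LOAD_FAST a → push 36. Stack: [38, 36]
BINARY_OP - → 38 - 36 = 2. Stack: [2]
STORE_FAST r → r=2. Stack: []
LOAD_CONST → push 0. Stack: [0]
STORE_FAST i → i=0. Stack: []
LOAD_FAST i → push 0. Stack: [0]
LOAD_CONST → push 2. Stack: [0, 2]
COMPARE_OP bool(<) → 0 vs 2 = True. Stack: [True]
POP_JUMP_IF_FALSE → pop True; no jump. Stack: []
LOAD_FAST_LOAD_FAST m,c → push 3,38. Stack: [3, 38]
BINARY_OP ^ → 3 ^ 38 = 37. Stack: [37]
STORE_FAST m → m=37. Stack: []
LOAD_FAST_LOAD_FAST m,r → push 37,2. Stack: [37, 2]
BINARY_OP + → 37 + 2 = 39. Stack: [39]
STORE_FAST m → m=39. Stack: []
LOAD_FAST i → push 0. Stack: [0]
LOAD_CONST → push 1. Stack: [0, 1]
BINARY_OP + → 0 + 1 = 1. Stack: [1]
STORE_FAST i → i=1. Stack: []
LOAD_FAST i → push 1. Stack: [1]
LOAD_CONST → push 2. Stack: [1, 2]
COMPARE_OP bool(<) → 1 vs 2 = True. Stack: [True]
POP_JUMP_IF_FALSE → pop True; no jump. Stack: []
LOAD_FAST_LOAD_FAST m,c → push 39,38. Stack: [39, 38]
BINARY_OP ^ → 39 ^ 38 = 1. Stack: [1]
STORE_FAST m → m=1. Stack: []
LOAD_FAST_LOAD_FAST m,r → push 1,2. Stack: [1, 2]
BINARY_OP + → 1 + 2 = 3. Stack: [3]
STORE_FAST m → m=3. Stack: []
LOAD_FAST i → push 1. Stack: [1]
LOAD_CONST → push 1. Stack: [1, 1]
BINARY_OP + → 1 + 1 = 2. Stack: [2]
STORE_FAST i → i=2. Stack: []
LOAD_FAST i → push 2. Stack: [2]
LOAD_CONST → push 2. Stack: [2, 2]
COMPARE_OP bool(<) → 2 vs 2 = False. Stack: [False]
POP_JUMP_IF_FALSE → pop False; jump. Stack: []
LOAD_FAST m → push 3. Stack: [3]
RETURN_VALUE → return 3.

3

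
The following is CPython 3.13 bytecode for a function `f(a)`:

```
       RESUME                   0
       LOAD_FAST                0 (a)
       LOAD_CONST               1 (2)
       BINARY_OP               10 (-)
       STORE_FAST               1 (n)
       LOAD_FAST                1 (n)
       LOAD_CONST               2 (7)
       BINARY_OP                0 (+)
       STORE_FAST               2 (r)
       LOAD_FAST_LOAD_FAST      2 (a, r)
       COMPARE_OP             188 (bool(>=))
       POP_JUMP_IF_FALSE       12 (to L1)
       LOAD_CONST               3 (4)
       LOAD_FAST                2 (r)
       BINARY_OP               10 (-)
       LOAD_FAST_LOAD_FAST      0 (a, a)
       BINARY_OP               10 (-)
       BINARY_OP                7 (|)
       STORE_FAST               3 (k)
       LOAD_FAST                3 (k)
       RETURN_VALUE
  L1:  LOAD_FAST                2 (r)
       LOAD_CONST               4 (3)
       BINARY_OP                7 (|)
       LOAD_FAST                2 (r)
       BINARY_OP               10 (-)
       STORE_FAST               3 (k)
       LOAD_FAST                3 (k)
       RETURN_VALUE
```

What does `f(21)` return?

LOAD_FAST a → push 21. Stack: [21]
LOAD_CONST → push 2. Stack: [21, 2]
BINARY_OP - → 21 - 2 = 19. Stack: [19]
STORE_FAST n → n=19. Stack: []
LOAD_FAST n → push 19. Stack: [19]
LOAD_CONST → push 7. Stack: [19, 7]
BINARY_OP + → 19 + 7 = 26. Stack: [26]
STORE_FAST r → r=26. Stack: []
LOAD_FAST_LOAD_FAST a,r → push 21,26. Stack: [21, 26]
COMPARE_OP bool(>=) → 21 vs 26 = False. Stack: [False]
POP_JUMP_IF_FALSE → pop False; jump. Stack: []
LOAD_FAST r → push 26. Stack: [26]
LOAD_CONST → push 3. Stack: [26, 3]
BINARY_OP | → 26 | 3 = 27. Stack: [27]
LOAD_FAST r → push 26. Stack: [27, 26]
BINARY_OP - → 27 - 26 = 1. Stack: [1]
STORE_FAST k → k=1. Stack: []
LOAD_FAST k → push 1. Stack: [1]
RETURN_VALUE → return 1.

1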